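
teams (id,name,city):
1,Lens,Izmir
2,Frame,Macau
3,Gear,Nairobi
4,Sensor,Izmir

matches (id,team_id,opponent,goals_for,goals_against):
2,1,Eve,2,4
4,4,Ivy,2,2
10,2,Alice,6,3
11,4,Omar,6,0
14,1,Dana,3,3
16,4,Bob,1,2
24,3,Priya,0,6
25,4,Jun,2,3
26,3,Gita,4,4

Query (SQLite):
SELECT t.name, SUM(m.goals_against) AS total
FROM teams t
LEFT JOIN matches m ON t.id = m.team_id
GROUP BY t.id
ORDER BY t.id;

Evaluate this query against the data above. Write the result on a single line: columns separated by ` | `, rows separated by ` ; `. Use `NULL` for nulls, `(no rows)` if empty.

Lens | 7 ; Frame | 3 ; Gear | 10 ; Sensor | 7

LEFT JOIN keeps every teams row; unmatched ones get NULL for matches columns.
Group by teams.id and compute SUM(m.goals_against). SUM over an all-NULL group is NULL.
  1: ids {2, 14} → SUM(m.goals_against)=7
  2: ids {10} → SUM(m.goals_against)=3
  3: ids {24, 26} → SUM(m.goals_against)=10
  4: ids {4, 11, 16, 25} → SUM(m.goals_against)=7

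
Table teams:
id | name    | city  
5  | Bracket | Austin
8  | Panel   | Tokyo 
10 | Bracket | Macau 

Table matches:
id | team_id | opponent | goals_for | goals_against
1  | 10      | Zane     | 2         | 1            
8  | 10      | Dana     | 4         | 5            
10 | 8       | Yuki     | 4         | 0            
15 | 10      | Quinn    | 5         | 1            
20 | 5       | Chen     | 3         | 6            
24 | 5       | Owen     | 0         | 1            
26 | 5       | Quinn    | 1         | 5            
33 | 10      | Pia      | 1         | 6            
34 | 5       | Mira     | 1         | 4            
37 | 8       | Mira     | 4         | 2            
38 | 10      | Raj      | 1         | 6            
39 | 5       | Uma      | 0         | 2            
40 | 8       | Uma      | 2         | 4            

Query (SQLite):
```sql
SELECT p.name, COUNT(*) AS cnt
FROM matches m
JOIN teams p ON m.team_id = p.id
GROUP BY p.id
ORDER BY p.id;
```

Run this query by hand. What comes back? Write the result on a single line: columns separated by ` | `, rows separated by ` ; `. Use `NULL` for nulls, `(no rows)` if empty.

Bracket | 5 ; Panel | 3 ; Bracket | 5

Join each matches row to its teams via team_id.
Group joined rows by teams.id; compute COUNT(*) per group.
  5: ids {20, 24, 26, 34, 39} → COUNT(*)=5
  8: ids {10, 37, 40} → COUNT(*)=3
  10: ids {1, 8, 15, 33, 38} → COUNT(*)=5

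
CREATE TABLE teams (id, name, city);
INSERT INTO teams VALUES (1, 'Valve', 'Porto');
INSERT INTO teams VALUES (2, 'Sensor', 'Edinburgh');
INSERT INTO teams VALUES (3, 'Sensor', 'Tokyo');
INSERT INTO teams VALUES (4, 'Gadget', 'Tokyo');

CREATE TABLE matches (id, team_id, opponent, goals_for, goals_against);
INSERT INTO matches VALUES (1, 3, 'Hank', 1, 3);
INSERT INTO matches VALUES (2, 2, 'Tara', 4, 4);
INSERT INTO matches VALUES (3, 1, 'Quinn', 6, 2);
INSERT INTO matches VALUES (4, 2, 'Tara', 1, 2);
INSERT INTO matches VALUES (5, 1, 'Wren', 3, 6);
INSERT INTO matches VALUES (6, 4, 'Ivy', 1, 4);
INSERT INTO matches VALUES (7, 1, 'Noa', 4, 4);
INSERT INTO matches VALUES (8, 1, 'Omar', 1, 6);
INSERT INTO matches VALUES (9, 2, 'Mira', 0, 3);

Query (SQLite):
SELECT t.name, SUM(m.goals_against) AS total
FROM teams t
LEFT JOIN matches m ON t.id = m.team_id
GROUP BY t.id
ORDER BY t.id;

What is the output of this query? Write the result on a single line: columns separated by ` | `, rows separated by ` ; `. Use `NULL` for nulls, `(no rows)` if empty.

Valve | 18 ; Sensor | 9 ; Sensor | 3 ; Gadget | 4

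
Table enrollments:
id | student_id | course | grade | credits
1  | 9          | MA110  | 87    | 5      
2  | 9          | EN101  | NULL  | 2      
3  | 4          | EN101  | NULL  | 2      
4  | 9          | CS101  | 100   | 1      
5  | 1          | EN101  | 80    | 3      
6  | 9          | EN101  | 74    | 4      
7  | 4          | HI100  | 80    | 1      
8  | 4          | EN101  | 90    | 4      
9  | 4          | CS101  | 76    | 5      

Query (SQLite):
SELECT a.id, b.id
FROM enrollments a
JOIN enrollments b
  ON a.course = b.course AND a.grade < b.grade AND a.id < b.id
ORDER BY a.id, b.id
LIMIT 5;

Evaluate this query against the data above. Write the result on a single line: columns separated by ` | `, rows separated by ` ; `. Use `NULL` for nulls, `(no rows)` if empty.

Pairs (a,b) with same course, a.grade < b.grade, a.id < b.id.
course groups: CS101:{4,9} EN101:{2,3,5,6,8} HI100:{7} MA110:{1}
Ordered by (a.id, b.id); first 5.

5 | 8 ; 6 | 8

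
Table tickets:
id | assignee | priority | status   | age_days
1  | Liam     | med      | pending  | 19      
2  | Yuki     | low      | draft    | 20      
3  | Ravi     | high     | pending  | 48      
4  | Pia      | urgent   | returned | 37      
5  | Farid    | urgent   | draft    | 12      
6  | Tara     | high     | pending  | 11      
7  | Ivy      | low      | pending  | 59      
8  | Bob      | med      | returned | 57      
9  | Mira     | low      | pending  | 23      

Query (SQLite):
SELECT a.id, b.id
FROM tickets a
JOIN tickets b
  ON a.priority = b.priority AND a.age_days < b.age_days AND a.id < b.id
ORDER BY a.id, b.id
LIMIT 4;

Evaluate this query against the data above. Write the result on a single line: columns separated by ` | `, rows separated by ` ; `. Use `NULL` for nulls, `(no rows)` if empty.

1 | 8 ; 2 | 7 ; 2 | 9

Pairs (a,b) with same priority, a.age_days < b.age_days, a.id < b.id.
priority groups: high:{3,6} low:{2,7,9} med:{1,8} urgent:{4,5}
Ordered by (a.id, b.id); first 4.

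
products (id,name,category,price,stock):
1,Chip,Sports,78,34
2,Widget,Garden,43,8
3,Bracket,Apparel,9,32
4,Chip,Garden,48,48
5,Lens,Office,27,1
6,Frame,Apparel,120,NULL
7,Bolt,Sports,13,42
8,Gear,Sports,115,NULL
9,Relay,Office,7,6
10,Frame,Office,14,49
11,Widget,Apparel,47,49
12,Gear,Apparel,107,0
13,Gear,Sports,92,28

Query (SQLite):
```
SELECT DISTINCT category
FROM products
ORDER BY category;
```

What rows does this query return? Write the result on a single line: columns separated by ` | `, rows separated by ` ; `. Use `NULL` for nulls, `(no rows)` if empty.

Collect distinct category values from products.

Apparel ; Garden ; Office ; Sports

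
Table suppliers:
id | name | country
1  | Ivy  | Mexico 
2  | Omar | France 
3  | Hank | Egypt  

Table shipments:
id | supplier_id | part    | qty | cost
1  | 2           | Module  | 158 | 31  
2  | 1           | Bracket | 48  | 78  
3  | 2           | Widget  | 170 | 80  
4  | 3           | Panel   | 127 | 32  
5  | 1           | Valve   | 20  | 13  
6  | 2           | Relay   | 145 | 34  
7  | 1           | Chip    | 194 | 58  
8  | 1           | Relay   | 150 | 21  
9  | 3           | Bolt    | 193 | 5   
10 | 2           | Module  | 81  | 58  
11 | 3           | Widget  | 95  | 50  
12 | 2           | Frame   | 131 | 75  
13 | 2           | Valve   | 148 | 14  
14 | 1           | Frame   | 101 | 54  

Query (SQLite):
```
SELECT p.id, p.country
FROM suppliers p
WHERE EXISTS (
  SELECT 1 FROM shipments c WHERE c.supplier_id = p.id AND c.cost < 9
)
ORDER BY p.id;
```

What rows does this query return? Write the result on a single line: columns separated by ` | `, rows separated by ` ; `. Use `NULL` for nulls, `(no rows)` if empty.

For each suppliers row, check whether any shipments with matching supplier_id has cost < 9.
Keep rows where that is true.

3 | Egypt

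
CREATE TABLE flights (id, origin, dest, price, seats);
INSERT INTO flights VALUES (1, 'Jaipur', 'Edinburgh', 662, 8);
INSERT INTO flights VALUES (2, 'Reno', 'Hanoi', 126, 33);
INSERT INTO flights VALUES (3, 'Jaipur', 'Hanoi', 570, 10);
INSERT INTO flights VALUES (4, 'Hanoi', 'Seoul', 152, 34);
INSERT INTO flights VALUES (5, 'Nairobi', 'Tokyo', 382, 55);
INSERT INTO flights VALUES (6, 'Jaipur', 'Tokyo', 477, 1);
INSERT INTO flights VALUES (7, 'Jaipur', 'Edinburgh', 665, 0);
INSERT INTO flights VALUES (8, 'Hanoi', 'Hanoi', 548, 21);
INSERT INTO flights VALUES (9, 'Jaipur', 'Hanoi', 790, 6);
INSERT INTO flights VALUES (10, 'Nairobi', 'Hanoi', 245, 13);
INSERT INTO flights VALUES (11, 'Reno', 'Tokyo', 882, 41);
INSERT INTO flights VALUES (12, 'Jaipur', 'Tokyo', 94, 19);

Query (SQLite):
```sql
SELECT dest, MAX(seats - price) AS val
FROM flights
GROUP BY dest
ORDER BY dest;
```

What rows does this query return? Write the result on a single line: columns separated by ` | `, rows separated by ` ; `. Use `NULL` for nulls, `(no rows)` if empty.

Edinburgh | -654 ; Hanoi | -93 ; Seoul | -118 ; Tokyo | -75

For each row compute seats - price.
Group by dest; take MAX of the expression per group.
  Edinburgh: ids {1, 7} → MAX(seats - price)=-654
  Hanoi: ids {2, 3, 8, 9, 10} → MAX(seats - price)=-93
  Seoul: ids {4} → MAX(seats - price)=-118
  Tokyo: ids {5, 6, 11, 12} → MAX(seats - price)=-75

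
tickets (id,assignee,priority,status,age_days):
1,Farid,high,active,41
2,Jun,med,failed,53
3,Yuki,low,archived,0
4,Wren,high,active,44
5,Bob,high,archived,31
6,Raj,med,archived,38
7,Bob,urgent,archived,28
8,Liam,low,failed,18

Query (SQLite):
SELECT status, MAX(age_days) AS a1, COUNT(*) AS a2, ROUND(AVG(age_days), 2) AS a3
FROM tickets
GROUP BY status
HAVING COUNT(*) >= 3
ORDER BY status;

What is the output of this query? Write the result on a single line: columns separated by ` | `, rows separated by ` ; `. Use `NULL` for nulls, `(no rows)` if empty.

Group tickets by status.
Per group compute: MAX(age_days), COUNT(*), ROUND(AVG(age_days), 2).
HAVING: drop groups with fewer than 3 rows.
  active: ids {1, 4} → MAX(age_days)=44, COUNT(*)=2, ROUND(AVG(age_days), 2)=42.5
  archived: ids {3, 5, 6, 7} → MAX(age_days)=38, COUNT(*)=4, ROUND(AVG(age_days), 2)=24.25
  failed: ids {2, 8} → MAX(age_days)=53, COUNT(*)=2, ROUND(AVG(age_days), 2)=35.5

archived | 38 | 4 | 24.25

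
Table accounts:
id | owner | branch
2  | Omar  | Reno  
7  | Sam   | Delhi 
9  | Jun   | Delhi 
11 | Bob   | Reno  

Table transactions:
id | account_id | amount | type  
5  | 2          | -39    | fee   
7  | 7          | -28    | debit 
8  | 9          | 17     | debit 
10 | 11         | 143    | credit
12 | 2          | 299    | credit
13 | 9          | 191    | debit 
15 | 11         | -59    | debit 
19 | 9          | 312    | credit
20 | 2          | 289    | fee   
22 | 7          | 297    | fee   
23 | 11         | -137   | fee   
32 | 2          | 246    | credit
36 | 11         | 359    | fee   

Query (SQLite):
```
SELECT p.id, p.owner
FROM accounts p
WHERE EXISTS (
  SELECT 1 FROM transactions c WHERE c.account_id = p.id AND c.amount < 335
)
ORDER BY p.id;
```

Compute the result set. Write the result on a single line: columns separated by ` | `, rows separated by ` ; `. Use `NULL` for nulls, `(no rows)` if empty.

2 | Omar ; 7 | Sam ; 9 | Jun ; 11 | Bob

For each accounts row, check whether any transactions with matching account_id has amount < 335.
Keep rows where that is true.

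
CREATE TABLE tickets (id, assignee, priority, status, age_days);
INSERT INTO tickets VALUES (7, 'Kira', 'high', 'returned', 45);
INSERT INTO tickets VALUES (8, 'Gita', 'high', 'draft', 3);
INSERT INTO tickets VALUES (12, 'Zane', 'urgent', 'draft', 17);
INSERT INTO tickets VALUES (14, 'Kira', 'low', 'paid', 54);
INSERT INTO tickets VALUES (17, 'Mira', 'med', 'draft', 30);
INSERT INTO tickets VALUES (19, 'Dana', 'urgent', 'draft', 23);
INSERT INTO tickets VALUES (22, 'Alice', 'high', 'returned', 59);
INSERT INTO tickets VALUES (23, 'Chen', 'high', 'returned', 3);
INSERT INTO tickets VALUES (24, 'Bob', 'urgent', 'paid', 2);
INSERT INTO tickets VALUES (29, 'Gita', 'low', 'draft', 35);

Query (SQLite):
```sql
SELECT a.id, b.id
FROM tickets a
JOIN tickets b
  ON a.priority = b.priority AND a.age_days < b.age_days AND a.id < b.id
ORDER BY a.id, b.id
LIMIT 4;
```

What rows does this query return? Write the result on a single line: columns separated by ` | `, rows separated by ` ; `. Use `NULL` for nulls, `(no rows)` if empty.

Pairs (a,b) with same priority, a.age_days < b.age_days, a.id < b.id.
priority groups: high:{7,8,22,23} low:{14,29} med:{17} urgent:{12,19,24}
Ordered by (a.id, b.id); first 4.

7 | 22 ; 8 | 22 ; 12 | 19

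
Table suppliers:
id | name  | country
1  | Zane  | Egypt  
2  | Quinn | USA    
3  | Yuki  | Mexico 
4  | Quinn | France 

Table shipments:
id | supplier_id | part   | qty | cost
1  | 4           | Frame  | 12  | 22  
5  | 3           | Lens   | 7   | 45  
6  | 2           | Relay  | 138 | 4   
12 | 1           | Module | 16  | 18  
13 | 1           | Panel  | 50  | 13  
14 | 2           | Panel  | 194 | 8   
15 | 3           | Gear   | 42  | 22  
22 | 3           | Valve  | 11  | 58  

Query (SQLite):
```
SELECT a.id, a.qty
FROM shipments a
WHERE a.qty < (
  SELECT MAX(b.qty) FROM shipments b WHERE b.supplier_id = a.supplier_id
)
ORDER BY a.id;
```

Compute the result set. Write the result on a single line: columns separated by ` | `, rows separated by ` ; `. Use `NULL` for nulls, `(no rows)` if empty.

5 | 7 ; 6 | 138 ; 12 | 16 ; 22 | 11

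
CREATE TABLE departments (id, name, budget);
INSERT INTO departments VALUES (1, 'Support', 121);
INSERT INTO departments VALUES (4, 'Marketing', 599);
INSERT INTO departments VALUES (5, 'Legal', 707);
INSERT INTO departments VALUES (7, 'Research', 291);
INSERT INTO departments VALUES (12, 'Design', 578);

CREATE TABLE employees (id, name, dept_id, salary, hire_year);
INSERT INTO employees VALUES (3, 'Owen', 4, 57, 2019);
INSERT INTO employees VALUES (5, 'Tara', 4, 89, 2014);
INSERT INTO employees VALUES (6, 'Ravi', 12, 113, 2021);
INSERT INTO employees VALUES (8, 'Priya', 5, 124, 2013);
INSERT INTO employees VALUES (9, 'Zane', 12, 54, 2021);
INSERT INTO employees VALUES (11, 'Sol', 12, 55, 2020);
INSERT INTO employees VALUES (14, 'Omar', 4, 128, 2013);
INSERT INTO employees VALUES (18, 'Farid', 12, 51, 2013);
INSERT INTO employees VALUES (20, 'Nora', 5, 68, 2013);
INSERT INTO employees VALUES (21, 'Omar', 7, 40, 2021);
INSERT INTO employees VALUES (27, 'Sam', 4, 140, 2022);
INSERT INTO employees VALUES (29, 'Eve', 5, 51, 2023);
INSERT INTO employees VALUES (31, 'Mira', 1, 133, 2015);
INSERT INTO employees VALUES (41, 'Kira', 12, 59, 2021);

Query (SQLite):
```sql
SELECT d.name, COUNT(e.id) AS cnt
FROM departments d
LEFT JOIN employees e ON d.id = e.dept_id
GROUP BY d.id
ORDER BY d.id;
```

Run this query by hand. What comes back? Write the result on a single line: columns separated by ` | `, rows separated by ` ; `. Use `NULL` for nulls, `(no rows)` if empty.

LEFT JOIN keeps every departments row; unmatched ones get NULL for employees columns.
Group by departments.id and compute COUNT(e.id). COUNT(col) of an all-NULL group is 0.
  1: ids {31} → COUNT(e.id)=1
  4: ids {3, 5, 14, 27} → COUNT(e.id)=4
  5: ids {8, 20, 29} → COUNT(e.id)=3
  7: ids {21} → COUNT(e.id)=1
  12: ids {6, 9, 11, 18, 41} → COUNT(e.id)=5

Support | 1 ; Marketing | 4 ; Legal | 3 ; Research | 1 ; Design | 5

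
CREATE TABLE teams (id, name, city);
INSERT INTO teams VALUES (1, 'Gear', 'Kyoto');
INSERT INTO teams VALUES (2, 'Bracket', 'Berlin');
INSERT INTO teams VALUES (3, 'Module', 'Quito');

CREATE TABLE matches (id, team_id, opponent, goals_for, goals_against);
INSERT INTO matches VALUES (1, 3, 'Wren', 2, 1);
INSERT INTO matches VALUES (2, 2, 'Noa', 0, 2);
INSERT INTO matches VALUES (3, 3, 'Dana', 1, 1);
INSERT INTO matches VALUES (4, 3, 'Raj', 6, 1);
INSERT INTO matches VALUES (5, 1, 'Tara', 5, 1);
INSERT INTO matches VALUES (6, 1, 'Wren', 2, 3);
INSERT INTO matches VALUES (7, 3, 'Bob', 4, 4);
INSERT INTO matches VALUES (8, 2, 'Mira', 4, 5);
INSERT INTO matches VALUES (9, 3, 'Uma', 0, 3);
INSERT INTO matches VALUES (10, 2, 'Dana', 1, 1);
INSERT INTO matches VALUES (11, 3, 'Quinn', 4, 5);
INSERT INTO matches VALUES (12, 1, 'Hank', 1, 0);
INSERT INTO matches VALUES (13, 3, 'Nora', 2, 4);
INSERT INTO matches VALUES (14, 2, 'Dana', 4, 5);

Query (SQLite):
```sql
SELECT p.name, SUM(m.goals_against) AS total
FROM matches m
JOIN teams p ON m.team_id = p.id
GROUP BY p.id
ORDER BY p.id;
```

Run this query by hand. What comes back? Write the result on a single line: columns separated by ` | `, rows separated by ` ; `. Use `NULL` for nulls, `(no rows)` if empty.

Gear | 4 ; Bracket | 13 ; Module | 19

Join each matches row to its teams via team_id.
Group joined rows by teams.id; compute SUM(m.goals_against) per group.
  1: ids {5, 6, 12} → SUM(m.goals_against)=4
  2: ids {2, 8, 10, 14} → SUM(m.goals_against)=13
  3: ids {1, 3, 4, 7, 9, 11, 13} → SUM(m.goals_against)=19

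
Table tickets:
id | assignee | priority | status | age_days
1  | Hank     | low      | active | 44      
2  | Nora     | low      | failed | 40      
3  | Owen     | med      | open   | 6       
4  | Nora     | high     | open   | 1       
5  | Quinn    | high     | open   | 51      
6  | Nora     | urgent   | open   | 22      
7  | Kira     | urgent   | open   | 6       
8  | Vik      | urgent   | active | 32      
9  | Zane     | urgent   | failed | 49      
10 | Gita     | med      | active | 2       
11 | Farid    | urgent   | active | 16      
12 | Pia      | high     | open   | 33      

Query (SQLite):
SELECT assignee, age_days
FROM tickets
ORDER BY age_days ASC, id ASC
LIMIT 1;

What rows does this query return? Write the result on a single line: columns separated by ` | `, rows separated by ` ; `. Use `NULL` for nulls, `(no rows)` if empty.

Sort by age_days asc, tiebreak id asc: (1, id=4), (2, id=10), (6, id=3), (6, id=7) …. Take first 1.

Nora | 1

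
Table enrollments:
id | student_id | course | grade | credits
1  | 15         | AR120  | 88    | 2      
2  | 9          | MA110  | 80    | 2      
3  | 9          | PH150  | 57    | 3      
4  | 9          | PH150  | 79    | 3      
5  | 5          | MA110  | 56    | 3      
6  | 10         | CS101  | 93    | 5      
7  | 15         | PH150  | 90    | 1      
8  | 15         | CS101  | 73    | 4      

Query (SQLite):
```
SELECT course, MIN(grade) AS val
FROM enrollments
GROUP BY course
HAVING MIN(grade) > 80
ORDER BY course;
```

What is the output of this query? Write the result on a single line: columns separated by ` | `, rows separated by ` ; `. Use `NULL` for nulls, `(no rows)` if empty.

AR120 | 88

Partition enrollments by course; compute MIN(grade) within each group.
HAVING: keep groups where MIN(grade) > 80.
  AR120: ids {1} → MIN(grade)=88
  CS101: ids {6, 8} → MIN(grade)=73
  MA110: ids {2, 5} → MIN(grade)=56
  PH150: ids {3, 4, 7} → MIN(grade)=57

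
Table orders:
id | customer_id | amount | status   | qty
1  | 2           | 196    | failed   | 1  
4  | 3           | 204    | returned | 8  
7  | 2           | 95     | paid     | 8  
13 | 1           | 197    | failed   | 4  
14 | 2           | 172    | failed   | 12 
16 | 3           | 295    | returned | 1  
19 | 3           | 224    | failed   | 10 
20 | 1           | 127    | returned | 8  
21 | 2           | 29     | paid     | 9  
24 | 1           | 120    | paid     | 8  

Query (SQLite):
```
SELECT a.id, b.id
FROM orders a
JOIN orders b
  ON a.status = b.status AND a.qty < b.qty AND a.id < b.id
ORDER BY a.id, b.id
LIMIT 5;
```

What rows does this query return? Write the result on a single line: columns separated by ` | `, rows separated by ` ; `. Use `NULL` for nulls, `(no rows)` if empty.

1 | 13 ; 1 | 14 ; 1 | 19 ; 7 | 21 ; 13 | 14

Pairs (a,b) with same status, a.qty < b.qty, a.id < b.id.
status groups: failed:{1,13,14,19} paid:{7,21,24} returned:{4,16,20}
Ordered by (a.id, b.id); first 5.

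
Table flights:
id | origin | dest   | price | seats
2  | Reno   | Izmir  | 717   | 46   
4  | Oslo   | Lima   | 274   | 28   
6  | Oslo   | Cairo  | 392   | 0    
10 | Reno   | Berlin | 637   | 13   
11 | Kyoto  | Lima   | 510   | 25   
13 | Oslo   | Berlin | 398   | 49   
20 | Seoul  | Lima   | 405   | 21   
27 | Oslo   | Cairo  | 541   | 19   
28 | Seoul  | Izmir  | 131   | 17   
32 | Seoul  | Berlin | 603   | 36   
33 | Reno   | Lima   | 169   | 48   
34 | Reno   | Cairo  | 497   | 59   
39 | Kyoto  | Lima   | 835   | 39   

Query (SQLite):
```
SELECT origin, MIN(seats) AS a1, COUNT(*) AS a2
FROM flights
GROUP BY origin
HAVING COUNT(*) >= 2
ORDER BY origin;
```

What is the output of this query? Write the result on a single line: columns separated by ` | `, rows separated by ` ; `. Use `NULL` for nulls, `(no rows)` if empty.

Group flights by origin.
Per group compute: MIN(seats), COUNT(*).
HAVING: drop groups with fewer than 2 rows.
  Kyoto: ids {11, 39} → MIN(seats)=25, COUNT(*)=2
  Oslo: ids {4, 6, 13, 27} → MIN(seats)=0, COUNT(*)=4
  Reno: ids {2, 10, 33, 34} → MIN(seats)=13, COUNT(*)=4
  Seoul: ids {20, 28, 32} → MIN(seats)=17, COUNT(*)=3

Kyoto | 25 | 2 ; Oslo | 0 | 4 ; Reno | 13 | 4 ; Seoul | 17 | 3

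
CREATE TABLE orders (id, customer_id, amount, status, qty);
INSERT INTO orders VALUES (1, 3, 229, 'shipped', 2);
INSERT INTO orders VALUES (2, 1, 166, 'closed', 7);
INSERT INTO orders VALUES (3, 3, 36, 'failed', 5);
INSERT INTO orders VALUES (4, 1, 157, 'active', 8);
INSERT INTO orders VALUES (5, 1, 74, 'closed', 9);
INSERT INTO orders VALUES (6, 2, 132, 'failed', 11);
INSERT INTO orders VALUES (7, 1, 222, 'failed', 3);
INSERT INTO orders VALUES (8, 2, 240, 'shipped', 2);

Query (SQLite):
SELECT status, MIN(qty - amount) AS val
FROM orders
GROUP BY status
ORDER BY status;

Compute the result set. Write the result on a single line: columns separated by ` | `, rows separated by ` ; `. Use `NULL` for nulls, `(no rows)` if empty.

active | -149 ; closed | -159 ; failed | -219 ; shipped | -238

For each row compute qty - amount.
Group by status; take MIN of the expression per group.
  active: ids {4} → MIN(qty - amount)=-149
  closed: ids {2, 5} → MIN(qty - amount)=-159
  failed: ids {3, 6, 7} → MIN(qty - amount)=-219
  shipped: ids {1, 8} → MIN(qty - amount)=-238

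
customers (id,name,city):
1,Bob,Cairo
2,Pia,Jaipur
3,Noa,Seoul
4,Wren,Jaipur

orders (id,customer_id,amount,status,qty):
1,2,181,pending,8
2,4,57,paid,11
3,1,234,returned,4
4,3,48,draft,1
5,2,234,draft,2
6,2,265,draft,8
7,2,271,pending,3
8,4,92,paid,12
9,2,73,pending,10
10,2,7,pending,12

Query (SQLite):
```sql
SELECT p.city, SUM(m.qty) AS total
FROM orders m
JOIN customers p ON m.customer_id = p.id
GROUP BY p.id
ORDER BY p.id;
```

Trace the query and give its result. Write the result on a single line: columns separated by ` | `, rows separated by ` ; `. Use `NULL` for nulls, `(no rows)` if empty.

Join each orders row to its customers via customer_id.
Group joined rows by customers.id; compute SUM(m.qty) per group.
  1: ids {3} → SUM(m.qty)=4
  2: ids {1, 5, 6, 7, 9, 10} → SUM(m.qty)=43
  3: ids {4} → SUM(m.qty)=1
  4: ids {2, 8} → SUM(m.qty)=23

Cairo | 4 ; Jaipur | 43 ; Seoul | 1 ; Jaipur | 23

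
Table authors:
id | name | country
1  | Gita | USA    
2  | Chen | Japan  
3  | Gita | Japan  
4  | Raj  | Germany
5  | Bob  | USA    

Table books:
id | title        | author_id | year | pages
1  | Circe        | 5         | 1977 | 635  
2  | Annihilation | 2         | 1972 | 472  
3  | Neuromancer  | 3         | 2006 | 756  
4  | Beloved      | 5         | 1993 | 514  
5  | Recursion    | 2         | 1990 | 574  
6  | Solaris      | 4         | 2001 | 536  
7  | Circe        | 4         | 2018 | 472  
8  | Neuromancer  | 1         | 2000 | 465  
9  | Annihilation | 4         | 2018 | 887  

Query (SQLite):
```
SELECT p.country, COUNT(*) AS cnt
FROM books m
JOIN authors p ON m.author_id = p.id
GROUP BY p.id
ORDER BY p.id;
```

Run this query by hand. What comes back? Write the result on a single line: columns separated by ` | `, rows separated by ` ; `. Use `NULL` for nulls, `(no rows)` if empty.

Join each books row to its authors via author_id.
Group joined rows by authors.id; compute COUNT(*) per group.
  1: ids {8} → COUNT(*)=1
  2: ids {2, 5} → COUNT(*)=2
  3: ids {3} → COUNT(*)=1
  4: ids {6, 7, 9} → COUNT(*)=3
  5: ids {1, 4} → COUNT(*)=2

USA | 1 ; Japan | 2 ; Japan | 1 ; Germany | 3 ; USA | 2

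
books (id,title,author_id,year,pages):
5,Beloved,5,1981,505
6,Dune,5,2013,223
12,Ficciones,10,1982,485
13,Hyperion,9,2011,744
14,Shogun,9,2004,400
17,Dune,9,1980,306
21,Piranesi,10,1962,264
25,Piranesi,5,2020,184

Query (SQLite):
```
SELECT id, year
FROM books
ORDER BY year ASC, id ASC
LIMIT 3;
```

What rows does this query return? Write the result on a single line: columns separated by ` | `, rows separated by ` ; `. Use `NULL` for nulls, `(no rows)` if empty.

Sort by year asc, tiebreak id asc: (1962, id=21), (1980, id=17), (1981, id=5), (1982, id=12), (2004, id=14), (2011, id=13) …. Take first 3.

21 | 1962 ; 17 | 1980 ; 5 | 1981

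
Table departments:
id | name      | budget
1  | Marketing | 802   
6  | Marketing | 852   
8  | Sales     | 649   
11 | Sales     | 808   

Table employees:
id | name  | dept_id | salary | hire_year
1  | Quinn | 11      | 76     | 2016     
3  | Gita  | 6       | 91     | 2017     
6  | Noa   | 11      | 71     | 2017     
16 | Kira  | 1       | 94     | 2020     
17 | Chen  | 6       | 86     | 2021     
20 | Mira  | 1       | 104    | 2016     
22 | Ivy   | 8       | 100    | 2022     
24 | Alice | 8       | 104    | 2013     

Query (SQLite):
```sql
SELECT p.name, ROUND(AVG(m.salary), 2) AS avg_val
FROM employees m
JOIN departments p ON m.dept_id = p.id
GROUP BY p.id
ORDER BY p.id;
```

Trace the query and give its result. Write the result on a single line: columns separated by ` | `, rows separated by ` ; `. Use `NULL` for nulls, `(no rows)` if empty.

Join each employees row to its departments via dept_id.
Group joined rows by departments.id; compute ROUND(AVG(m.salary), 2) per group.
  1: ids {16, 20} → ROUND(AVG(m.salary), 2)=99
  6: ids {3, 17} → ROUND(AVG(m.salary), 2)=88.5
  8: ids {22, 24} → ROUND(AVG(m.salary), 2)=102
  11: ids {1, 6} → ROUND(AVG(m.salary), 2)=73.5

Marketing | 99 ; Marketing | 88.5 ; Sales | 102 ; Sales | 73.5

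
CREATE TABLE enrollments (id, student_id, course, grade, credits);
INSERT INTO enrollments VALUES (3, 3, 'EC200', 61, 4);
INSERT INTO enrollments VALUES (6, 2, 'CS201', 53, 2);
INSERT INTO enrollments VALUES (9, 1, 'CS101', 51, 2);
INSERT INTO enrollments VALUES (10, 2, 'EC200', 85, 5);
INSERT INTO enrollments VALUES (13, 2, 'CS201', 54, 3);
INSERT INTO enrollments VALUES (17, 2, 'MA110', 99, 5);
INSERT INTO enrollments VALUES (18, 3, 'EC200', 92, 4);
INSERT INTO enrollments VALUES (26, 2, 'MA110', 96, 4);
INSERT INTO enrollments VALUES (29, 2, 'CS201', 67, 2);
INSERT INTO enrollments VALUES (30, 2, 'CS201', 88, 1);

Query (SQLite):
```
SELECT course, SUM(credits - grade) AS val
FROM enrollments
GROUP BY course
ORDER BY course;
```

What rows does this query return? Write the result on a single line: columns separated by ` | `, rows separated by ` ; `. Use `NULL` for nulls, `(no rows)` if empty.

CS101 | -49 ; CS201 | -254 ; EC200 | -225 ; MA110 | -186

For each row compute credits - grade.
Group by course; take SUM of the expression per group.
  CS101: ids {9} → SUM(credits - grade)=-49
  CS201: ids {6, 13, 29, 30} → SUM(credits - grade)=-254
  EC200: ids {3, 10, 18} → SUM(credits - grade)=-225
  MA110: ids {17, 26} → SUM(credits - grade)=-186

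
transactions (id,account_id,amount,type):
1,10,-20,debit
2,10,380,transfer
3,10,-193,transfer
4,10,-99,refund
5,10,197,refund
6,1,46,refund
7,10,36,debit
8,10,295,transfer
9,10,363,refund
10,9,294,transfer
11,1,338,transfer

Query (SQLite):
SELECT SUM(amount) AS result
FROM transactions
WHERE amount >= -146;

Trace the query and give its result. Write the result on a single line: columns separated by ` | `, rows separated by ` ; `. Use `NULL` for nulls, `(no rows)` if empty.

Rows where amount >= -146 → amount values: [-20, 380, -99, 197, 46, 36, 295, 363, 294, 338].
SUM of non-NULL values = 1830.

1830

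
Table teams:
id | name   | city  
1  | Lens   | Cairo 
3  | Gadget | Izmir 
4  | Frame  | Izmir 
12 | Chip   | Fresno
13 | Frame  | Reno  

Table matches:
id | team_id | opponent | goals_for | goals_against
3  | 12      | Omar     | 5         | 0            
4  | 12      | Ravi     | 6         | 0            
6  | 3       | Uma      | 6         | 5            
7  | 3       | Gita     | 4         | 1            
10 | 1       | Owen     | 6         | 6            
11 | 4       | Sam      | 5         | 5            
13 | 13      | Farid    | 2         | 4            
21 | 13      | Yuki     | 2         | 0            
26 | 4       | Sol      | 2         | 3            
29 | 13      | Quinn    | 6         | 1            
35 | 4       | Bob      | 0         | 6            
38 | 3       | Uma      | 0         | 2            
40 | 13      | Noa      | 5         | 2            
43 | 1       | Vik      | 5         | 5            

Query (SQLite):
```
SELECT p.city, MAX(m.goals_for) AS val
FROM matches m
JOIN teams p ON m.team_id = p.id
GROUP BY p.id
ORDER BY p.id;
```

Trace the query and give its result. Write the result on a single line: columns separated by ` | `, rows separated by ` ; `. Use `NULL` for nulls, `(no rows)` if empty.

Cairo | 6 ; Izmir | 6 ; Izmir | 5 ; Fresno | 6 ; Reno | 6

Join each matches row to its teams via team_id.
Group joined rows by teams.id; compute MAX(m.goals_for) per group.
  1: ids {10, 43} → MAX(m.goals_for)=6
  3: ids {6, 7, 38} → MAX(m.goals_for)=6
  4: ids {11, 26, 35} → MAX(m.goals_for)=5
  12: ids {3, 4} → MAX(m.goals_for)=6
  13: ids {13, 21, 29, 40} → MAX(m.goals_for)=6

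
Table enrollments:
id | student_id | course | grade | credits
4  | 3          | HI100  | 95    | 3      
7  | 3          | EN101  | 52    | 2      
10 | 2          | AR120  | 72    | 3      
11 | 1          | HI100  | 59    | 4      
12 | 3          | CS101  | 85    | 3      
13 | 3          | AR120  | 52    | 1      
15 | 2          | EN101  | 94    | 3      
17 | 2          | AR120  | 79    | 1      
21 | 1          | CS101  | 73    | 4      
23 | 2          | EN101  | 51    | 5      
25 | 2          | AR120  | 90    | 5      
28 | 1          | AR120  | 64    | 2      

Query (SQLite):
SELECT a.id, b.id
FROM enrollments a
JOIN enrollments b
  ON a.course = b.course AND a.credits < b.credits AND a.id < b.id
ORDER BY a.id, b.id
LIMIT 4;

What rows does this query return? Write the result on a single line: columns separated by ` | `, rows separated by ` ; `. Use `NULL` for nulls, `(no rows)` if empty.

Pairs (a,b) with same course, a.credits < b.credits, a.id < b.id.
course groups: AR120:{10,13,17,25,28} CS101:{12,21} EN101:{7,15,23} HI100:{4,11}
Ordered by (a.id, b.id); first 4.

4 | 11 ; 7 | 15 ; 7 | 23 ; 10 | 25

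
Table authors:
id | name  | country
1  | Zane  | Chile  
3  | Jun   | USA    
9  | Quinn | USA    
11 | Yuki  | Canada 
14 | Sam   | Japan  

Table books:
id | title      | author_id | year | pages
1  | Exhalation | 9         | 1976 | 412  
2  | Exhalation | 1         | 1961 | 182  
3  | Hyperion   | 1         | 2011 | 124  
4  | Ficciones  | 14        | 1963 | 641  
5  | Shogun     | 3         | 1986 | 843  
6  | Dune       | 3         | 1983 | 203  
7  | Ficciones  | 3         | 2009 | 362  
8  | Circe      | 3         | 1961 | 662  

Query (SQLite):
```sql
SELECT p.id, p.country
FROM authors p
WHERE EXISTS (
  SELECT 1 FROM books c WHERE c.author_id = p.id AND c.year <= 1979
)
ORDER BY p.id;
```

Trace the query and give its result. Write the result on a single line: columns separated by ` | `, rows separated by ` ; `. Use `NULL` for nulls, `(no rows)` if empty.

For each authors row, check whether any books with matching author_id has year <= 1979.
Keep rows where that is true.

1 | Chile ; 3 | USA ; 9 | USA ; 14 | Japan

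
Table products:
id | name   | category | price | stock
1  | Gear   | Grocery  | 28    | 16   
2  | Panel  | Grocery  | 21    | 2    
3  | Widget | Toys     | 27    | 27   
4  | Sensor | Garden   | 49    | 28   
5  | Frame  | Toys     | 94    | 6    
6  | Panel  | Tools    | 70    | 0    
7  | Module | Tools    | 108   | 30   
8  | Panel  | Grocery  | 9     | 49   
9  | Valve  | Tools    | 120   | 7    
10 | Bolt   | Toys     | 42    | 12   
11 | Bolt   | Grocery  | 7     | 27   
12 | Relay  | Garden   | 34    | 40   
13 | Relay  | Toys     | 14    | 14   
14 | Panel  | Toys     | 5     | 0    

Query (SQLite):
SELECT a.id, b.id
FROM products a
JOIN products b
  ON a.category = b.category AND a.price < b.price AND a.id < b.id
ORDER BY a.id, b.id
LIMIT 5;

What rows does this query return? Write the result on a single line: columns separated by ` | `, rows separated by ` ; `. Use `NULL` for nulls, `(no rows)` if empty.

Pairs (a,b) with same category, a.price < b.price, a.id < b.id.
category groups: Garden:{4,12} Grocery:{1,2,8,11} Tools:{6,7,9} Toys:{3,5,10,13,14}
Ordered by (a.id, b.id); first 5.

3 | 5 ; 3 | 10 ; 6 | 7 ; 6 | 9 ; 7 | 9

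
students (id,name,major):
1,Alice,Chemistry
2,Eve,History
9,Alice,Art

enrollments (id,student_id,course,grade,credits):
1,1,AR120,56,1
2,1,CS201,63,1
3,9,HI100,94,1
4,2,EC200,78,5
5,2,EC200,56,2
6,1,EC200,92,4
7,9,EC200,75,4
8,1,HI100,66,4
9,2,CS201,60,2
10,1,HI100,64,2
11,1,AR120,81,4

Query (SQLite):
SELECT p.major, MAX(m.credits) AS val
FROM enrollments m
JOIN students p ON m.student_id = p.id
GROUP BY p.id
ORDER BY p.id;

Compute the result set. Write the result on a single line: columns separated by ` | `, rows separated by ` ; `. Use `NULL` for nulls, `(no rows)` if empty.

Chemistry | 4 ; History | 5 ; Art | 4

Join each enrollments row to its students via student_id.
Group joined rows by students.id; compute MAX(m.credits) per group.
  1: ids {1, 2, 6, 8, 10, 11} → MAX(m.credits)=4
  2: ids {4, 5, 9} → MAX(m.credits)=5
  9: ids {3, 7} → MAX(m.credits)=4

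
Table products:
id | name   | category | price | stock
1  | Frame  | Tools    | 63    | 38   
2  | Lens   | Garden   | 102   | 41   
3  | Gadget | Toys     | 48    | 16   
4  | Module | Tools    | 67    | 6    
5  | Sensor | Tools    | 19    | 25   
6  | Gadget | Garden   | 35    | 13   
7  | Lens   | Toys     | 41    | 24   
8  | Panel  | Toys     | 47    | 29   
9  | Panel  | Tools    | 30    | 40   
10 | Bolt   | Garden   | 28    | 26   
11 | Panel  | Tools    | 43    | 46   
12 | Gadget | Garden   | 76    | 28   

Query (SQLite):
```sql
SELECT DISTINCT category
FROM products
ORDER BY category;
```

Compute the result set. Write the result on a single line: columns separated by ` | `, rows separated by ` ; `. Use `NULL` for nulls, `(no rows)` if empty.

Garden ; Tools ; Toys

Collect distinct category values from products.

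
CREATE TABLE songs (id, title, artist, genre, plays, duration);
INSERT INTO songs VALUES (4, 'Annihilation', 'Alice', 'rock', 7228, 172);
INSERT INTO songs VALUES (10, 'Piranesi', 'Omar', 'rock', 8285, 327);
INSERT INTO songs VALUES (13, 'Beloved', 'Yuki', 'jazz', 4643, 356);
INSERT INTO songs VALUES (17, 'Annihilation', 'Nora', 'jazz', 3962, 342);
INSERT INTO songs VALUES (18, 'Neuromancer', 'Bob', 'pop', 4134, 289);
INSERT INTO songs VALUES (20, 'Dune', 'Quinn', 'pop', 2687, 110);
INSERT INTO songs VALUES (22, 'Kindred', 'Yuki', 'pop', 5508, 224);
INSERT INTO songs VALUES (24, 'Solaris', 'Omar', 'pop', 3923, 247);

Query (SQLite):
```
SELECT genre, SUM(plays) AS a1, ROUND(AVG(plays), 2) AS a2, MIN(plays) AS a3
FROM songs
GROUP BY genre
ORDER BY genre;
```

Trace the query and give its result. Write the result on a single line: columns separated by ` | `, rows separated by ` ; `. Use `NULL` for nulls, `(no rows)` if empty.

jazz | 8605 | 4302.5 | 3962 ; pop | 16252 | 4063 | 2687 ; rock | 15513 | 7756.5 | 7228

Group songs by genre.
Per group compute: SUM(plays), ROUND(AVG(plays), 2), MIN(plays).
  jazz: ids {13, 17} → SUM(plays)=8605, ROUND(AVG(plays), 2)=4302.5, MIN(plays)=3962
  pop: ids {18, 20, 22, 24} → SUM(plays)=16252, ROUND(AVG(plays), 2)=4063, MIN(plays)=2687
  rock: ids {4, 10} → SUM(plays)=15513, ROUND(AVG(plays), 2)=7756.5, MIN(plays)=7228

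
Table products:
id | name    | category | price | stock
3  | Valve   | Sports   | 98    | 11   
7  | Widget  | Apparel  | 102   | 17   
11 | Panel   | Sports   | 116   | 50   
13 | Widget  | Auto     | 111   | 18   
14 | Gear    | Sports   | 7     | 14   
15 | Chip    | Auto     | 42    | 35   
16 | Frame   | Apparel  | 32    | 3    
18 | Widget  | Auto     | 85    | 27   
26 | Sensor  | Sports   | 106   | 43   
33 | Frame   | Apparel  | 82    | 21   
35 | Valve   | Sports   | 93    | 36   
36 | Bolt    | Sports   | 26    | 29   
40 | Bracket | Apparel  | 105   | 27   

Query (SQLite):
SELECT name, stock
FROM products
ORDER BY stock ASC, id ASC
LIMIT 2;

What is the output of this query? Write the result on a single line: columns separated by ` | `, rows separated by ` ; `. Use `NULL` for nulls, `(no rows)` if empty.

Frame | 3 ; Valve | 11

Sort by stock asc, tiebreak id asc: (3, id=16), (11, id=3), (14, id=14), (17, id=7), (18, id=13) …. Take first 2.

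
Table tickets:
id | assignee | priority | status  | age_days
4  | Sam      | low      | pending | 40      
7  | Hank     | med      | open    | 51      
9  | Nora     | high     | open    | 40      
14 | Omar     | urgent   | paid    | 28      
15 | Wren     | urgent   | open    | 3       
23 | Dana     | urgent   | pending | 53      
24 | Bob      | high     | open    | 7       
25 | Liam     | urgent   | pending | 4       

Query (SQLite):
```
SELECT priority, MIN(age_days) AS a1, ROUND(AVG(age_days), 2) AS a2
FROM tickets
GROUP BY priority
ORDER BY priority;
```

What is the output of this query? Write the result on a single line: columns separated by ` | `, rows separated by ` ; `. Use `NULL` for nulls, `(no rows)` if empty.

Group tickets by priority.
Per group compute: MIN(age_days), ROUND(AVG(age_days), 2).
  high: ids {9, 24} → MIN(age_days)=7, ROUND(AVG(age_days), 2)=23.5
  low: ids {4} → MIN(age_days)=40, ROUND(AVG(age_days), 2)=40
  med: ids {7} → MIN(age_days)=51, ROUND(AVG(age_days), 2)=51
  urgent: ids {14, 15, 23, 25} → MIN(age_days)=3, ROUND(AVG(age_days), 2)=22

high | 7 | 23.5 ; low | 40 | 40 ; med | 51 | 51 ; urgent | 3 | 22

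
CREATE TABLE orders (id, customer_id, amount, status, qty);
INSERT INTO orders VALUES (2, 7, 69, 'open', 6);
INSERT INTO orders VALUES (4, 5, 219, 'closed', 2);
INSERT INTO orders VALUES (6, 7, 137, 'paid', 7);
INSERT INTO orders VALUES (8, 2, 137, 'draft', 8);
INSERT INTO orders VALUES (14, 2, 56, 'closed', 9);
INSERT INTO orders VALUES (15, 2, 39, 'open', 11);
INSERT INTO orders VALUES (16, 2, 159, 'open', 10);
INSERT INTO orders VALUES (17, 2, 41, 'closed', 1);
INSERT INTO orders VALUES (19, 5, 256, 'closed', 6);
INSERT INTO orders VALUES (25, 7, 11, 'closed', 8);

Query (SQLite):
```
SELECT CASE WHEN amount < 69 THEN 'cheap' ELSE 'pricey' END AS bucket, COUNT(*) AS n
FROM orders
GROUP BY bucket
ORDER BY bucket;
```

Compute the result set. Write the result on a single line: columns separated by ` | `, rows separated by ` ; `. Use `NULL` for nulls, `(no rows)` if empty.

Bucket rows by amount < 69 → 'cheap' else 'pricey'; count each bucket.

cheap | 4 ; pricey | 6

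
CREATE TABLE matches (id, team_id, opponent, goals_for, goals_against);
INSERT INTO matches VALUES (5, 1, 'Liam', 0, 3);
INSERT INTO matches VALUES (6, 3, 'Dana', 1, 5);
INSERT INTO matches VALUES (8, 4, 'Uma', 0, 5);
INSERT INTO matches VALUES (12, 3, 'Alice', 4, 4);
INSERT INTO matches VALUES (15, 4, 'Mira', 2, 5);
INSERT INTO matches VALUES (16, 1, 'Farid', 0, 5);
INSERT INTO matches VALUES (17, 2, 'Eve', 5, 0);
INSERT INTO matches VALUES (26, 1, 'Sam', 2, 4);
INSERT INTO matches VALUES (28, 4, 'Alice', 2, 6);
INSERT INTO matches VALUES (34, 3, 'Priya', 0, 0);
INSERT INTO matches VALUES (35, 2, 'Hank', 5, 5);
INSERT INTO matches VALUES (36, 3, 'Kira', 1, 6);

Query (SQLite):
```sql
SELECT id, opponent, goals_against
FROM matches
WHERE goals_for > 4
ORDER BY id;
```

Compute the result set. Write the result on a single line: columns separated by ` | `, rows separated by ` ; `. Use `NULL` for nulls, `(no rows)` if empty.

goals_for > 4: ids {17, 35}

17 | Eve | 0 ; 35 | Hank | 5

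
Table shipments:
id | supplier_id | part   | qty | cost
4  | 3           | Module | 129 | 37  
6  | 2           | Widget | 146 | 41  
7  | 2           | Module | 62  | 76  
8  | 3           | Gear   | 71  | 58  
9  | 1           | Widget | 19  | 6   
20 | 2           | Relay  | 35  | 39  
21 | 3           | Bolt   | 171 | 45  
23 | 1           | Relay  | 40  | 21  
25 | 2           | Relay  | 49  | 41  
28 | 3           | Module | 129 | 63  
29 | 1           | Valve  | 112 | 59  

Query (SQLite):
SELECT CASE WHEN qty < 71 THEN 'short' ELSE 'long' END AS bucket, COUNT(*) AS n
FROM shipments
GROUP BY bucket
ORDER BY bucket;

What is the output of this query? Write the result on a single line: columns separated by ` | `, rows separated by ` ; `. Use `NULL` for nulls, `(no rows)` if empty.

long | 6 ; short | 5

Bucket rows by qty < 71 → 'short' else 'long'; count each bucket.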